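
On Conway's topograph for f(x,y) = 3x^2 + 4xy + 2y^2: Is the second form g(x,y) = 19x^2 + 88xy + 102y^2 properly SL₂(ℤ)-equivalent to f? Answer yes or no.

D₁ = -8, D₂ = -8
f: translate: b→-2 (≡4 mod 6), so (3,4,2)→(3,-2,1)
f: flip: (3,-2,1)→(1,2,3)
f: translate: b→0 (≡2 mod 2), so (1,2,3)→(1,0,2)
f: reduced (well bottom): (1,0,2) with a≤c, −a<b≤a
g: translate: b→12 (≡88 mod 38), so (19,88,102)→(19,12,2)
g: flip: (19,12,2)→(2,-12,19)
g: translate: b→0 (≡-12 mod 4), so (2,-12,19)→(2,0,1)
g: flip: (2,0,1)→(1,0,2)
g: reduced (well bottom): (1,0,2) with a≤c, −a<b≤a
reduced forms (1, 0, 2) vs (1, 0, 2) ⇒ equivalent

yes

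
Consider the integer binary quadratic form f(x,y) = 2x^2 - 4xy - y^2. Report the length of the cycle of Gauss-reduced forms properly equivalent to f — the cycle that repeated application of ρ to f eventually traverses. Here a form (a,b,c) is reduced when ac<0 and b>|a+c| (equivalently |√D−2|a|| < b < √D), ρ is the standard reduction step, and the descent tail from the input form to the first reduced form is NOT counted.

D = 24, ⌊√D⌋ = 4
descent: ρ → (-1,4,2)  [lands on river]
river: ρ → (2,4,-1)
ρ-cycle length = 2 (tail of 1 descent step not counted)

2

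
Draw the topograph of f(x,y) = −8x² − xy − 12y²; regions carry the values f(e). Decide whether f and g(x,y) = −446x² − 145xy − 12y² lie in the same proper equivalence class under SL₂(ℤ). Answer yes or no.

D₁ = -383, D₂ = -383
f is negative-definite; reduce −f:
−f: reduced (well bottom): (8,1,12) with a≤c, −a<b≤a
flip sign back: reduced form of f is (-8,-1,-12)
g is negative-definite; reduce −g:
−g: flip: (446,145,12)→(12,-145,446)
−g: translate: b→-1 (≡-145 mod 24), so (12,-145,446)→(12,-1,8)
−g: flip: (12,-1,8)→(8,1,12)
−g: reduced (well bottom): (8,1,12) with a≤c, −a<b≤a
flip sign back: reduced form of g is (-8,-1,-12)
reduced forms (-8, -1, -12) vs (-8, -1, -12) ⇒ equivalent

yes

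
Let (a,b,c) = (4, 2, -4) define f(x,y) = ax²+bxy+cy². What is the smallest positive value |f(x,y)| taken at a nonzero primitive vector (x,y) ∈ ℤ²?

river: ρ → (-4,6,2)
river: ρ → (2,6,-4)
river: ρ → (-4,2,4)
river: ρ → (4,6,-2)
river: ρ → (-2,6,4)
river: ρ → (4,2,-4)
closes: descent 0, river 6
min |a| on river = 2

2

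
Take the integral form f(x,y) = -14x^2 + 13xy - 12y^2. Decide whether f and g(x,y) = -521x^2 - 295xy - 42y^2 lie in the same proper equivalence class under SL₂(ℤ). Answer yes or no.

D₁ = -503, D₂ = -503
f is negative-definite; reduce −f:
−f: flip: (14,-13,12)→(12,13,14)
−f: translate: b→-11 (≡13 mod 24), so (12,13,14)→(12,-11,13)
−f: reduced (well bottom): (12,-11,13) with a≤c, −a<b≤a
flip sign back: reduced form of f is (-12,11,-13)
g is negative-definite; reduce −g:
−g: flip: (521,295,42)→(42,-295,521)
−g: translate: b→41 (≡-295 mod 84), so (42,-295,521)→(42,41,13)
−g: flip: (42,41,13)→(13,-41,42)
−g: translate: b→11 (≡-41 mod 26), so (13,-41,42)→(13,11,12)
−g: flip: (13,11,12)→(12,-11,13)
−g: reduced (well bottom): (12,-11,13) with a≤c, −a<b≤a
flip sign back: reduced form of g is (-12,11,-13)
reduced forms (-12, 11, -13) vs (-12, 11, -13) ⇒ equivalent

yes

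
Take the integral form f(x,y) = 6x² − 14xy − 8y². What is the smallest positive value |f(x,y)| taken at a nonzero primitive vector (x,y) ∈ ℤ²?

descent: ρ → (-8,14,6)  [lands on river]
river: ρ → (6,10,-12)
river: ρ → (-12,14,4)
river: ρ → (4,18,-4)
river: ρ → (-4,14,12)
river: ρ → (12,10,-6)
river: ρ → (-6,14,8)
river: ρ → (8,18,-2)
river: ρ → (-2,18,8)
river: ρ → (8,14,-6)
river: ρ → (-6,10,12)
river: ρ → (12,14,-4)
river: ρ → (-4,18,4)
river: ρ → (4,14,-12)
river: ρ → (-12,10,6)
river: ρ → (6,14,-8)
river: ρ → (-8,18,2)
river: ρ → (2,18,-8)
closes: descent 1, river 18
min |a| on river = 2

2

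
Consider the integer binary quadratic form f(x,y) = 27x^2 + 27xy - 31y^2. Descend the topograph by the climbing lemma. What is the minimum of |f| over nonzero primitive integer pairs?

river: ρ → (-31,35,23)
river: ρ → (23,57,-9)
river: ρ → (-9,51,41)
river: ρ → (41,31,-19)
river: ρ → (-19,45,27)
river: ρ → (27,63,-1)
river: ρ → (-1,63,27)
river: ρ → (27,45,-19)
river: ρ → (-19,31,41)
river: ρ → (41,51,-9)
river: ρ → (-9,57,23)
river: ρ → (23,35,-31)
river: ρ → (-31,27,27)
river: ρ → (27,27,-31)
closes: descent 0, river 14
min |a| on river = 1

1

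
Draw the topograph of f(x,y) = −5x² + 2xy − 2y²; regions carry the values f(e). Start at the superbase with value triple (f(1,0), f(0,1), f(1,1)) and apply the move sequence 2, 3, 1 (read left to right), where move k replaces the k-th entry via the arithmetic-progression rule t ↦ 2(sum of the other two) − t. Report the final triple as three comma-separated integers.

start (-5,-2,-5) = (f(1,0),f(0,1),f(1,1))
replace slot 2: 2·((-5)+(-5)) − (-2) = -18 → (-5,-18,-5)
replace slot 3: 2·((-5)+(-18)) − (-5) = -41 → (-5,-18,-41)
replace slot 1: 2·((-18)+(-41)) − (-5) = -113 → (-113,-18,-41)

-113,-18,-41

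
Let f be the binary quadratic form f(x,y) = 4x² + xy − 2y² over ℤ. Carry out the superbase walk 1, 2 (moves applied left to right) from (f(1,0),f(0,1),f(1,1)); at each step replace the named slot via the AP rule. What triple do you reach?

start (4,-2,3) = (f(1,0),f(0,1),f(1,1))
replace slot 1: 2·((-2)+3) − 4 = -2 → (-2,-2,3)
replace slot 2: 2·((-2)+3) − (-2) = 4 → (-2,4,3)

-2,4,3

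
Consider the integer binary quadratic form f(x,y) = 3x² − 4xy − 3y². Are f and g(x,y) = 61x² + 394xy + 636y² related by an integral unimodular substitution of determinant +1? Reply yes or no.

D₁ = 52, D₂ = 52
river cycle of f (length 10): (-3, 4, 3), (3, 2, -4), (-4, 6, 1), (1, 6, -4), (-4, 2, 3), (3, 4, -3), (-3, 2, 4), (4, 6, -1), (-1, 6, 4), (4, 2, -3)
river cycle of g (length 10): (3, 2, -4), (-4, 6, 1), (1, 6, -4), (-4, 2, 3), (3, 4, -3), (-3, 2, 4), (4, 6, -1), (-1, 6, 4), (4, 2, -3), (-3, 4, 3)
cycles coincide ⇒ equivalent

yes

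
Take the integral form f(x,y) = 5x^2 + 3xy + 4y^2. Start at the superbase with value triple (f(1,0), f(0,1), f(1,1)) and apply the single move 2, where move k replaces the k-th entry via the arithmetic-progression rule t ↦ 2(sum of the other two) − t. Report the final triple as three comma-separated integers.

start (5,4,12) = (f(1,0),f(0,1),f(1,1))
replace slot 2: 2·(5+12) − 4 = 30 → (5,30,12)

5,30,12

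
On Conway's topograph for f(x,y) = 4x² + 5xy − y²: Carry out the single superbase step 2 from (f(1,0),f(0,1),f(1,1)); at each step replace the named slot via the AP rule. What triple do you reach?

start (4,-1,8) = (f(1,0),f(0,1),f(1,1))
replace slot 2: 2·(4+8) − (-1) = 25 → (4,25,8)

4,25,8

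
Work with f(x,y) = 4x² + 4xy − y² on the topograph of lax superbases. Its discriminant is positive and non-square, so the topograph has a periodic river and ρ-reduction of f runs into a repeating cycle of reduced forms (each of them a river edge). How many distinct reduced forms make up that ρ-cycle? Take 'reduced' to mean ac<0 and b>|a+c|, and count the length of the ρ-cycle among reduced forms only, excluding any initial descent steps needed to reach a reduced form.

D = 32, ⌊√D⌋ = 5
river: ρ → (-1,4,4)
river: ρ → (4,4,-1)
ρ-cycle length = 2 (tail of 0 descent steps not counted)

2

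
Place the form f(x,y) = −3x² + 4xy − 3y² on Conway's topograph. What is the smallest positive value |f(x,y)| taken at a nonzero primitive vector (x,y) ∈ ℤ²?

translate: b→2 (≡-4 mod 6), so (3,-4,3)→(3,2,2)
flip: (3,2,2)→(2,-2,3)
translate: b→2 (≡-2 mod 4), so (2,-2,3)→(2,2,3)
reduced (well bottom): (2,2,3) with a≤c, −a<b≤a
well minimum |f| = |-2| = 2 (negative-definite)

2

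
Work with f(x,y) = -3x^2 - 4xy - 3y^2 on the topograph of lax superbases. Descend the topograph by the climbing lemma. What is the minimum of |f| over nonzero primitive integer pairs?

translate: b→-2 (≡4 mod 6), so (3,4,3)→(3,-2,2)
flip: (3,-2,2)→(2,2,3)
reduced (well bottom): (2,2,3) with a≤c, −a<b≤a
well minimum |f| = |-2| = 2 (negative-definite)

2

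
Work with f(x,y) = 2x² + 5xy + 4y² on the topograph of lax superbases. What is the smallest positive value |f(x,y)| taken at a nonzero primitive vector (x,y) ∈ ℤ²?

translate: b→1 (≡5 mod 4), so (2,5,4)→(2,1,1)
flip: (2,1,1)→(1,-1,2)
translate: b→1 (≡-1 mod 2), so (1,-1,2)→(1,1,2)
reduced (well bottom): (1,1,2) with a≤c, −a<b≤a
well minimum = a = 1

1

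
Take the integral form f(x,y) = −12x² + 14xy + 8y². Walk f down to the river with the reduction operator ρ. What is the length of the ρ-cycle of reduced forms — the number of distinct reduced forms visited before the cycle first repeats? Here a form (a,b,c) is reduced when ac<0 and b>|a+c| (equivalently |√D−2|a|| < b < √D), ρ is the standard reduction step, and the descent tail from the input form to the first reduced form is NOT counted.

D = 580, ⌊√D⌋ = 24
river: ρ → (8,18,-8)
river: ρ → (-8,14,12)
river: ρ → (12,10,-10)
river: ρ → (-10,10,12)
river: ρ → (12,14,-8)
river: ρ → (-8,18,8)
river: ρ → (8,14,-12)
river: ρ → (-12,10,10)
river: ρ → (10,10,-12)
river: ρ → (-12,14,8)
ρ-cycle length = 10 (tail of 0 descent steps not counted)

10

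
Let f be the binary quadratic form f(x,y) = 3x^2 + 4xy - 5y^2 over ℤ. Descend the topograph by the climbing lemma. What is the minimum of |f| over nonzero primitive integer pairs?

river: ρ → (-5,6,2)
river: ρ → (2,6,-5)
river: ρ → (-5,4,3)
river: ρ → (3,8,-1)
river: ρ → (-1,8,3)
river: ρ → (3,4,-5)
closes: descent 0, river 6
min |a| on river = 1

1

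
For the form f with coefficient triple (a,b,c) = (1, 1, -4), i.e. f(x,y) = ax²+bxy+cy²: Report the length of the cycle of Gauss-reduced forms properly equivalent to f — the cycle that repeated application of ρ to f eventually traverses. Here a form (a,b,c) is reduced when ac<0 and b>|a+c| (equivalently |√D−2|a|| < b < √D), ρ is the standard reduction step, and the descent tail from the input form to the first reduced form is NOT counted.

D = 17, ⌊√D⌋ = 4
descent: ρ → (-4,-1,1)
descent: ρ → (1,3,-2)  [lands on river]
river: ρ → (-2,1,2)
river: ρ → (2,3,-1)
river: ρ → (-1,3,2)
river: ρ → (2,1,-2)
river: ρ → (-2,3,1)
ρ-cycle length = 6 (tail of 2 descent steps not counted)

6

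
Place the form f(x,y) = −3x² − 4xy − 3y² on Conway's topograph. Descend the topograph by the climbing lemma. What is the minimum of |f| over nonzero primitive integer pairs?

translate: b→-2 (≡4 mod 6), so (3,4,3)→(3,-2,2)
flip: (3,-2,2)→(2,2,3)
reduced (well bottom): (2,2,3) with a≤c, −a<b≤a
well minimum |f| = |-2| = 2 (negative-definite)

2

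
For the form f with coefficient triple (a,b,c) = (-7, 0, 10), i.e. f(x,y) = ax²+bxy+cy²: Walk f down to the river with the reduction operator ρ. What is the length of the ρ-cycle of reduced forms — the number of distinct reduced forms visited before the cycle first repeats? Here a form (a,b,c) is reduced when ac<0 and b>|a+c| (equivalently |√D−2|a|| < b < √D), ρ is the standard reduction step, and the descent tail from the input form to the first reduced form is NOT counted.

D = 280, ⌊√D⌋ = 16
descent: ρ → (10,0,-7)
descent: ρ → (-7,14,3)  [lands on river]
river: ρ → (3,16,-2)
river: ρ → (-2,16,3)
river: ρ → (3,14,-7)
ρ-cycle length = 4 (tail of 2 descent steps not counted)

4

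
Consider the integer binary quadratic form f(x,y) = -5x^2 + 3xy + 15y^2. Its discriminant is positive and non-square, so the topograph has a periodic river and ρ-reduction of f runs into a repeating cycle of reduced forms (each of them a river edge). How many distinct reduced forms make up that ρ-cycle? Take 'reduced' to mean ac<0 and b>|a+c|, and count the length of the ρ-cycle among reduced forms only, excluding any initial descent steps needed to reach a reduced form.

D = 309, ⌊√D⌋ = 17
descent: ρ → (15,-3,-5)
descent: ρ → (-5,13,7)  [lands on river]
river: ρ → (7,15,-3)
river: ρ → (-3,15,7)
river: ρ → (7,13,-5)
river: ρ → (-5,17,1)
river: ρ → (1,17,-5)
ρ-cycle length = 6 (tail of 2 descent steps not counted)

6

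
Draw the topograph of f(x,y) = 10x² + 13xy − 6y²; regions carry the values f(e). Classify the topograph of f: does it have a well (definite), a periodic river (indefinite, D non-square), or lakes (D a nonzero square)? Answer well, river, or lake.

D = b²−4ac = 13² − 4·10·(-6) = 409
D > 0 non-square ⇒ indefinite ⇒ periodic river

river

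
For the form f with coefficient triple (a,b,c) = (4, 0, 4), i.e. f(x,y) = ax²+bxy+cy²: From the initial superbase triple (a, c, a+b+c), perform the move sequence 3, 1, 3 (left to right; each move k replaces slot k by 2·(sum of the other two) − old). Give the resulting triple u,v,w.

start (4,4,8) = (f(1,0),f(0,1),f(1,1))
replace slot 3: 2·(4+4) − 8 = 8 → (4,4,8)
replace slot 1: 2·(4+8) − 4 = 20 → (20,4,8)
replace slot 3: 2·(20+4) − 8 = 40 → (20,4,40)

20,4,40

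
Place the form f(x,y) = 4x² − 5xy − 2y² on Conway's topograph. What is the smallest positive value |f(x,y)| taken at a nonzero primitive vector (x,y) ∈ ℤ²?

descent: ρ → (-2,5,4)  [lands on river]
river: ρ → (4,3,-3)
river: ρ → (-3,3,4)
river: ρ → (4,5,-2)
river: ρ → (-2,7,1)
river: ρ → (1,7,-2)
closes: descent 1, river 6
min |a| on river = 1

1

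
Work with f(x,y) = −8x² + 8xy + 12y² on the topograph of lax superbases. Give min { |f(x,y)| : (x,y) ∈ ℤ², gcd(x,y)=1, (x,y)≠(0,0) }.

river: ρ → (12,16,-4)
river: ρ → (-4,16,12)
river: ρ → (12,8,-8)
river: ρ → (-8,8,12)
closes: descent 0, river 4
min |a| on river = 4

4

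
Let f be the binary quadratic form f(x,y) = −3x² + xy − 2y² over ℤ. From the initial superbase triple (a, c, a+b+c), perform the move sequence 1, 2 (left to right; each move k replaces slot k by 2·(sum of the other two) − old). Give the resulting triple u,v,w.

start (-3,-2,-4) = (f(1,0),f(0,1),f(1,1))
replace slot 1: 2·((-2)+(-4)) − (-3) = -9 → (-9,-2,-4)
replace slot 2: 2·((-9)+(-4)) − (-2) = -24 → (-9,-24,-4)

-9,-24,-4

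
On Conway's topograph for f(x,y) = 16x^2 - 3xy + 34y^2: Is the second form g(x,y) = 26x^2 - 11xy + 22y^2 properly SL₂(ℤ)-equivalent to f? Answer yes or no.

D₁ = -2167, D₂ = -2167
f: reduced (well bottom): (16,-3,34) with a≤c, −a<b≤a
g: flip: (26,-11,22)→(22,11,26)
g: reduced (well bottom): (22,11,26) with a≤c, −a<b≤a
reduced forms (16, -3, 34) vs (22, 11, 26) ⇒ inequivalent

no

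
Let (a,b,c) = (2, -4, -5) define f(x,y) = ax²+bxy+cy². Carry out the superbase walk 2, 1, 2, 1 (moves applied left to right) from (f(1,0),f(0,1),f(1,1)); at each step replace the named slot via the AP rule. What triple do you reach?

start (2,-5,-7) = (f(1,0),f(0,1),f(1,1))
replace slot 2: 2·(2+(-7)) − (-5) = -5 → (2,-5,-7)
replace slot 1: 2·((-5)+(-7)) − 2 = -26 → (-26,-5,-7)
replace slot 2: 2·((-26)+(-7)) − (-5) = -61 → (-26,-61,-7)
replace slot 1: 2·((-61)+(-7)) − (-26) = -110 → (-110,-61,-7)

-110,-61,-7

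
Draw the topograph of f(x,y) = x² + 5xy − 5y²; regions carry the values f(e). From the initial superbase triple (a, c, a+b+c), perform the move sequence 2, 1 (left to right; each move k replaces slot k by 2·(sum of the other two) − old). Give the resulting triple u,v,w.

start (1,-5,1) = (f(1,0),f(0,1),f(1,1))
replace slot 2: 2·(1+1) − (-5) = 9 → (1,9,1)
replace slot 1: 2·(9+1) − 1 = 19 → (19,9,1)

19,9,1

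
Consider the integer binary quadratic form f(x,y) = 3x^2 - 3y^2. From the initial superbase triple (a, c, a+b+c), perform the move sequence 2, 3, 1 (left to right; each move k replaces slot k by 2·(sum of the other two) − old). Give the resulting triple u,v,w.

start (3,-3,0) = (f(1,0),f(0,1),f(1,1))
replace slot 2: 2·(3+0) − (-3) = 9 → (3,9,0)
replace slot 3: 2·(3+9) − 0 = 24 → (3,9,24)
replace slot 1: 2·(9+24) − 3 = 63 → (63,9,24)

63,9,24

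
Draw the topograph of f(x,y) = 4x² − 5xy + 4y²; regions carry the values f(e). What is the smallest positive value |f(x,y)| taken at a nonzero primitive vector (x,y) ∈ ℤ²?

translate: b→3 (≡-5 mod 8), so (4,-5,4)→(4,3,3)
flip: (4,3,3)→(3,-3,4)
translate: b→3 (≡-3 mod 6), so (3,-3,4)→(3,3,4)
reduced (well bottom): (3,3,4) with a≤c, −a<b≤a
well minimum = a = 3

3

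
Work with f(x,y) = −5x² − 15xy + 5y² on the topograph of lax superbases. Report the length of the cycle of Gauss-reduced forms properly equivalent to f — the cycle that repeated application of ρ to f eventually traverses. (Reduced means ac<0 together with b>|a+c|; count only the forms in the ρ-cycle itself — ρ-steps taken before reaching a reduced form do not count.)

D = 325, ⌊√D⌋ = 18
descent: ρ → (5,15,-5)  [lands on river]
river: ρ → (-5,15,5)
ρ-cycle length = 2 (tail of 1 descent step not counted)

2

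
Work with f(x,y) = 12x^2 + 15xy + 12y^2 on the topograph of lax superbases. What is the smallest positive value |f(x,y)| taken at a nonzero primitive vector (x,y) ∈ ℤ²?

translate: b→-9 (≡15 mod 24), so (12,15,12)→(12,-9,9)
flip: (12,-9,9)→(9,9,12)
reduced (well bottom): (9,9,12) with a≤c, −a<b≤a
well minimum = a = 9

9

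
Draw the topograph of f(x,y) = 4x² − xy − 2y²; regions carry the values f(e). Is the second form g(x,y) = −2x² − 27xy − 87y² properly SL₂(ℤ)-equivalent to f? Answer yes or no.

D₁ = 33, D₂ = 33
river cycle of f (length 4): (-2, 5, 1), (1, 5, -2), (-2, 3, 3), (3, 3, -2)
river cycle of g (length 4): (-2, 5, 1), (1, 5, -2), (-2, 3, 3), (3, 3, -2)
cycles coincide ⇒ equivalent

yes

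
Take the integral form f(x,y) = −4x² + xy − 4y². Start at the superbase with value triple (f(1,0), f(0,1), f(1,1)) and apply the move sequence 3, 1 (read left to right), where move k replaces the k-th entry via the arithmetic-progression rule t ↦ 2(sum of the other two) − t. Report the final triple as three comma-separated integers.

start (-4,-4,-7) = (f(1,0),f(0,1),f(1,1))
replace slot 3: 2·((-4)+(-4)) − (-7) = -9 → (-4,-4,-9)
replace slot 1: 2·((-4)+(-9)) − (-4) = -22 → (-22,-4,-9)

-22,-4,-9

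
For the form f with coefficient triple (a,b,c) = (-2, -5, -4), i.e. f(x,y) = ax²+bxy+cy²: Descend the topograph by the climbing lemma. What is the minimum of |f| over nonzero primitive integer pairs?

translate: b→1 (≡5 mod 4), so (2,5,4)→(2,1,1)
flip: (2,1,1)→(1,-1,2)
translate: b→1 (≡-1 mod 2), so (1,-1,2)→(1,1,2)
reduced (well bottom): (1,1,2) with a≤c, −a<b≤a
well minimum |f| = |-1| = 1 (negative-definite)

1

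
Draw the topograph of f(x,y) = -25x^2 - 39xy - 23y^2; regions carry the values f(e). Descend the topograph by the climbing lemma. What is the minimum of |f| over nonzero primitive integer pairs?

translate: b→-11 (≡39 mod 50), so (25,39,23)→(25,-11,9)
flip: (25,-11,9)→(9,11,25)
translate: b→-7 (≡11 mod 18), so (9,11,25)→(9,-7,23)
reduced (well bottom): (9,-7,23) with a≤c, −a<b≤a
well minimum |f| = |-9| = 9 (negative-definite)

9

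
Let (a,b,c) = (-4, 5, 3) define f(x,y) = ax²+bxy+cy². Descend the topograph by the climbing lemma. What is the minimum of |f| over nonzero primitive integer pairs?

river: ρ → (3,7,-2)
river: ρ → (-2,5,6)
river: ρ → (6,7,-1)
river: ρ → (-1,7,6)
river: ρ → (6,5,-2)
river: ρ → (-2,7,3)
river: ρ → (3,5,-4)
river: ρ → (-4,3,4)
river: ρ → (4,5,-3)
river: ρ → (-3,7,2)
river: ρ → (2,5,-6)
river: ρ → (-6,7,1)
river: ρ → (1,7,-6)
river: ρ → (-6,5,2)
river: ρ → (2,7,-3)
river: ρ → (-3,5,4)
river: ρ → (4,3,-4)
river: ρ → (-4,5,3)
closes: descent 0, river 18
min |a| on river = 1

1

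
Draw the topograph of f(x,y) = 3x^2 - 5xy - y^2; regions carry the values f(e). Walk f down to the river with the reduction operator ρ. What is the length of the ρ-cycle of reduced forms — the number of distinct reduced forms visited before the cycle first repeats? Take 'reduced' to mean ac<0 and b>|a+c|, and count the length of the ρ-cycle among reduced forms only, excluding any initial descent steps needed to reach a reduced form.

D = 37, ⌊√D⌋ = 6
descent: ρ → (-1,5,3)  [lands on river]
river: ρ → (3,1,-3)
river: ρ → (-3,5,1)
river: ρ → (1,5,-3)
river: ρ → (-3,1,3)
river: ρ → (3,5,-1)
ρ-cycle length = 6 (tail of 1 descent step not counted)

6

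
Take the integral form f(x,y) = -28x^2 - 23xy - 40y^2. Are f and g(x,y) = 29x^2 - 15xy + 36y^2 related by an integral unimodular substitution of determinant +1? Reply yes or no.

D₁ = -3951, D₂ = -3951
f is negative-definite; reduce −f:
−f: reduced (well bottom): (28,23,40) with a≤c, −a<b≤a
flip sign back: reduced form of f is (-28,-23,-40)
g: reduced (well bottom): (29,-15,36) with a≤c, −a<b≤a
reduced forms (-28, -23, -40) vs (29, -15, 36) ⇒ inequivalent

no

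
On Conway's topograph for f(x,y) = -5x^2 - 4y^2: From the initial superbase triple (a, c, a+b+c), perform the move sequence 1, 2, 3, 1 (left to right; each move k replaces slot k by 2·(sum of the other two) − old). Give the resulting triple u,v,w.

start (-5,-4,-9) = (f(1,0),f(0,1),f(1,1))
replace slot 1: 2·((-4)+(-9)) − (-5) = -21 → (-21,-4,-9)
replace slot 2: 2·((-21)+(-9)) − (-4) = -56 → (-21,-56,-9)
replace slot 3: 2·((-21)+(-56)) − (-9) = -145 → (-21,-56,-145)
replace slot 1: 2·((-56)+(-145)) − (-21) = -381 → (-381,-56,-145)

-381,-56,-145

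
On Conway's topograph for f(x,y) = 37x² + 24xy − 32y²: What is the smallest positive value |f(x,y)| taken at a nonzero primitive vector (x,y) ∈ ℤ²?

river: ρ → (-32,40,29)
river: ρ → (29,18,-43)
river: ρ → (-43,68,4)
river: ρ → (4,68,-43)
river: ρ → (-43,18,29)
river: ρ → (29,40,-32)
river: ρ → (-32,24,37)
river: ρ → (37,50,-19)
river: ρ → (-19,64,16)
river: ρ → (16,64,-19)
river: ρ → (-19,50,37)
river: ρ → (37,24,-32)
closes: descent 0, river 12
min |a| on river = 4

4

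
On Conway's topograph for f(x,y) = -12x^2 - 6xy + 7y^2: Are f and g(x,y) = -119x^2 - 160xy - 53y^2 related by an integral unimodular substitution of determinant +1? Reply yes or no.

D₁ = 372, D₂ = 372
river cycle of f (length 10): (7, 6, -12), (-12, 18, 1), (1, 18, -12), (-12, 6, 7), (7, 8, -11), (-11, 14, 4), (4, 18, -3), (-3, 18, 4), (4, 14, -11), (-11, 8, 7)
river cycle of g (length 10): (-11, 8, 7), (7, 6, -12), (-12, 18, 1), (1, 18, -12), (-12, 6, 7), (7, 8, -11), (-11, 14, 4), (4, 18, -3), (-3, 18, 4), (4, 14, -11)
cycles coincide ⇒ equivalent

yes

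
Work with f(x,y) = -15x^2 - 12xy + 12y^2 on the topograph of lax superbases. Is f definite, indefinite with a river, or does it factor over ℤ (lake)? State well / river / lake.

D = b²−4ac = (-12)² − 4·(-15)·12 = 864
D > 0 non-square ⇒ indefinite ⇒ periodic river

river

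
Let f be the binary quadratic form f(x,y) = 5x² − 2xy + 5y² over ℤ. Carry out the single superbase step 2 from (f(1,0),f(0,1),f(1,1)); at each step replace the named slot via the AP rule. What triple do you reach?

start (5,5,8) = (f(1,0),f(0,1),f(1,1))
replace slot 2: 2·(5+8) − 5 = 21 → (5,21,8)

5,21,8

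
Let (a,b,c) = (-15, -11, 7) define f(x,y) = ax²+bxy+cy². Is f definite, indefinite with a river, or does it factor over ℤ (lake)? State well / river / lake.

D = b²−4ac = (-11)² − 4·(-15)·7 = 541
D > 0 non-square ⇒ indefinite ⇒ periodic river

river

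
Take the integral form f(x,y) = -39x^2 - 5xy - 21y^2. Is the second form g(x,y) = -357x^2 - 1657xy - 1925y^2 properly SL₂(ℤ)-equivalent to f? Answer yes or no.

D₁ = -3251, D₂ = -3251
f is negative-definite; reduce −f:
−f: flip: (39,5,21)→(21,-5,39)
−f: reduced (well bottom): (21,-5,39) with a≤c, −a<b≤a
flip sign back: reduced form of f is (-21,5,-39)
g is negative-definite; reduce −g:
−g: translate: b→229 (≡1657 mod 714), so (357,1657,1925)→(357,229,39)
−g: flip: (357,229,39)→(39,-229,357)
−g: translate: b→5 (≡-229 mod 78), so (39,-229,357)→(39,5,21)
−g: flip: (39,5,21)→(21,-5,39)
−g: reduced (well bottom): (21,-5,39) with a≤c, −a<b≤a
flip sign back: reduced form of g is (-21,5,-39)
reduced forms (-21, 5, -39) vs (-21, 5, -39) ⇒ equivalent

yes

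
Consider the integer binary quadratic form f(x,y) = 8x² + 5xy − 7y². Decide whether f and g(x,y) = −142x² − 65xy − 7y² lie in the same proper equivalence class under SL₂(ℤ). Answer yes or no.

D₁ = 249, D₂ = 249
river cycle of f (length 16): (-7, 9, 6), (6, 15, -1), (-1, 15, 6), (6, 9, -7), (-7, 5, 8), (8, 11, -4), (-4, 13, 5), (5, 7, -10), (-10, 13, 2), (2, 15, -3), … (6 more)
river cycle of g (length 16): (-7, 9, 6), (6, 15, -1), (-1, 15, 6), (6, 9, -7), (-7, 5, 8), (8, 11, -4), (-4, 13, 5), (5, 7, -10), (-10, 13, 2), (2, 15, -3), … (6 more)
cycles coincide ⇒ equivalent

yes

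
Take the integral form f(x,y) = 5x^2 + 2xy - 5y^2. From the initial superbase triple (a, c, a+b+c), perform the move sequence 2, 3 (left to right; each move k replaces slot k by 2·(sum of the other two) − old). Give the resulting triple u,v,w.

start (5,-5,2) = (f(1,0),f(0,1),f(1,1))
replace slot 2: 2·(5+2) − (-5) = 19 → (5,19,2)
replace slot 3: 2·(5+19) − 2 = 46 → (5,19,46)

5,19,46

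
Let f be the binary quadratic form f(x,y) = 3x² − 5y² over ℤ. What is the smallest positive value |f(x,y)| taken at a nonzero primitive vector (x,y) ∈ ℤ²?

descent: ρ → (-5,0,3)
descent: ρ → (3,6,-2)  [lands on river]
river: ρ → (-2,6,3)
closes: descent 2, river 2
min |a| on river = 2

2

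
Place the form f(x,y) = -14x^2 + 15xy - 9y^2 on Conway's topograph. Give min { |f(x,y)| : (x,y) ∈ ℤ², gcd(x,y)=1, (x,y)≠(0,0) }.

translate: b→13 (≡-15 mod 28), so (14,-15,9)→(14,13,8)
flip: (14,13,8)→(8,-13,14)
translate: b→3 (≡-13 mod 16), so (8,-13,14)→(8,3,9)
reduced (well bottom): (8,3,9) with a≤c, −a<b≤a
well minimum |f| = |-8| = 8 (negative-definite)

8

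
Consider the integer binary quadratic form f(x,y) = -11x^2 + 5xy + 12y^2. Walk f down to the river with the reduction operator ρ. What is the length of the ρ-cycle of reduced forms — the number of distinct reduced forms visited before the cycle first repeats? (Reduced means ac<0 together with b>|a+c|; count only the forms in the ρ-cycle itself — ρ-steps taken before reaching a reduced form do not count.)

D = 553, ⌊√D⌋ = 23
river: ρ → (12,19,-4)
river: ρ → (-4,21,7)
river: ρ → (7,21,-4)
river: ρ → (-4,19,12)
river: ρ → (12,5,-11)
river: ρ → (-11,17,6)
river: ρ → (6,19,-8)
river: ρ → (-8,13,12)
river: ρ → (12,11,-9)
river: ρ → (-9,7,14)
river: ρ → (14,21,-2)
river: ρ → (-2,23,3)
river: ρ → (3,19,-16)
river: ρ → (-16,13,6)
river: ρ → (6,23,-1)
river: ρ → (-1,23,6)
river: ρ → (6,13,-16)
river: ρ → (-16,19,3)
river: ρ → (3,23,-2)
river: ρ → (-2,21,14)
river: ρ → (14,7,-9)
river: ρ → (-9,11,12)
river: ρ → (12,13,-8)
river: ρ → (-8,19,6)
river: ρ → (6,17,-11)
river: ρ → (-11,5,12)
ρ-cycle length = 26 (tail of 0 descent steps not counted)

26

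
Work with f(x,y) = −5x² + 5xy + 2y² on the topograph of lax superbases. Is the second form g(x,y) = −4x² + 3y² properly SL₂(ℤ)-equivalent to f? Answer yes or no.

D₁ = 65, D₂ = 48
discriminants differ ⇒ not SL₂(ℤ)-equivalent

no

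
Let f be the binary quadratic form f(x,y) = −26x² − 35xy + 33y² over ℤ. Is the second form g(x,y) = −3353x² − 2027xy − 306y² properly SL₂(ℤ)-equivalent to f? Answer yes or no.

D₁ = 4657, D₂ = 4657
river cycle of f (length 194): (33, 35, -26), (-26, 17, 42), (42, 67, -1), (-1, 67, 42), (42, 17, -26), (-26, 35, 33), (33, 31, -28), (-28, 25, 36), (36, 47, -17), (-17, 55, 24), … (184 more)
river cycle of g (length 194): (-26, 17, 42), (42, 67, -1), (-1, 67, 42), (42, 17, -26), (-26, 35, 33), (33, 31, -28), (-28, 25, 36), (36, 47, -17), (-17, 55, 24), (24, 41, -31), … (184 more)
cycles coincide ⇒ equivalent

yes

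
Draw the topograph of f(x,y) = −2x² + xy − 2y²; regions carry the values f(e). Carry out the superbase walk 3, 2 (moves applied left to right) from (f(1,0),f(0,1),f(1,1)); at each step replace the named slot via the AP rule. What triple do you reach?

start (-2,-2,-3) = (f(1,0),f(0,1),f(1,1))
replace slot 3: 2·((-2)+(-2)) − (-3) = -5 → (-2,-2,-5)
replace slot 2: 2·((-2)+(-5)) − (-2) = -12 → (-2,-12,-5)

-2,-12,-5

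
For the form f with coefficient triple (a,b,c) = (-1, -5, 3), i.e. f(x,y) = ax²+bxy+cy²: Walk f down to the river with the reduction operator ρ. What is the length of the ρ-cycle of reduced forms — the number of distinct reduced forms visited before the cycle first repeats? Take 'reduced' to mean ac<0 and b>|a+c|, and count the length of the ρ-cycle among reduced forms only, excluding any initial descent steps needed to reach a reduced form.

D = 37, ⌊√D⌋ = 6
descent: ρ → (3,5,-1)  [lands on river]
river: ρ → (-1,5,3)
river: ρ → (3,1,-3)
river: ρ → (-3,5,1)
river: ρ → (1,5,-3)
river: ρ → (-3,1,3)
ρ-cycle length = 6 (tail of 1 descent step not counted)

6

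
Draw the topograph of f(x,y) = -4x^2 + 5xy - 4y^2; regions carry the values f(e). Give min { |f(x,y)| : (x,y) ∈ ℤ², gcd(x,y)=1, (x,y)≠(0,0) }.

translate: b→3 (≡-5 mod 8), so (4,-5,4)→(4,3,3)
flip: (4,3,3)→(3,-3,4)
translate: b→3 (≡-3 mod 6), so (3,-3,4)→(3,3,4)
reduced (well bottom): (3,3,4) with a≤c, −a<b≤a
well minimum |f| = |-3| = 3 (negative-definite)

3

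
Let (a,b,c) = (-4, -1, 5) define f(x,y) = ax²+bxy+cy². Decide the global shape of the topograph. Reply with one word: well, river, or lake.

D = b²−4ac = (-1)² − 4·(-4)·5 = 81
D = 9² is a perfect square ⇒ form factors over ℤ ⇒ lakes

lake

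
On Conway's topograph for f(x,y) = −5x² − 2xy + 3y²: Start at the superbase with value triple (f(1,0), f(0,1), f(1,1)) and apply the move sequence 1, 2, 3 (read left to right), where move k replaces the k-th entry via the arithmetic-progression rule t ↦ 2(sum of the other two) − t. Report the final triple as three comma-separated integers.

start (-5,3,-4) = (f(1,0),f(0,1),f(1,1))
replace slot 1: 2·(3+(-4)) − (-5) = 3 → (3,3,-4)
replace slot 2: 2·(3+(-4)) − 3 = -5 → (3,-5,-4)
replace slot 3: 2·(3+(-5)) − (-4) = 0 → (3,-5,0)

3,-5,0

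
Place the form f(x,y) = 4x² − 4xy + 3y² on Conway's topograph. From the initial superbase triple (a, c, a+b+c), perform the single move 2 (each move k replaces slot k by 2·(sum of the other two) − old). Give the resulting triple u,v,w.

start (4,3,3) = (f(1,0),f(0,1),f(1,1))
replace slot 2: 2·(4+3) − 3 = 11 → (4,11,3)

4,11,3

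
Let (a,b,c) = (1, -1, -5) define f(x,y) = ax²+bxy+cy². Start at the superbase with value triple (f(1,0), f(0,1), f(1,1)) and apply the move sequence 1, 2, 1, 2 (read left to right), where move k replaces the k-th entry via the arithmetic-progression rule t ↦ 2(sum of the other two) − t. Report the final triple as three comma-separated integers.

start (1,-5,-5) = (f(1,0),f(0,1),f(1,1))
replace slot 1: 2·((-5)+(-5)) − 1 = -21 → (-21,-5,-5)
replace slot 2: 2·((-21)+(-5)) − (-5) = -47 → (-21,-47,-5)
replace slot 1: 2·((-47)+(-5)) − (-21) = -83 → (-83,-47,-5)
replace slot 2: 2·((-83)+(-5)) − (-47) = -129 → (-83,-129,-5)

-83,-129,-5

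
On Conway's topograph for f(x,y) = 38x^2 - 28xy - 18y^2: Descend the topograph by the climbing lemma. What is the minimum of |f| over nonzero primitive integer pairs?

descent: ρ → (-18,28,38)  [lands on river]
river: ρ → (38,48,-8)
river: ρ → (-8,48,38)
river: ρ → (38,28,-18)
river: ρ → (-18,44,22)
river: ρ → (22,44,-18)
closes: descent 1, river 6
min |a| on river = 8

8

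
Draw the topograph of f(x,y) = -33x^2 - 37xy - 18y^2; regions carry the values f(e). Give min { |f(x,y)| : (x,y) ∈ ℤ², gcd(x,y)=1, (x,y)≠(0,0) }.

translate: b→-29 (≡37 mod 66), so (33,37,18)→(33,-29,14)
flip: (33,-29,14)→(14,29,33)
translate: b→1 (≡29 mod 28), so (14,29,33)→(14,1,18)
reduced (well bottom): (14,1,18) with a≤c, −a<b≤a
well minimum |f| = |-14| = 14 (negative-definite)

14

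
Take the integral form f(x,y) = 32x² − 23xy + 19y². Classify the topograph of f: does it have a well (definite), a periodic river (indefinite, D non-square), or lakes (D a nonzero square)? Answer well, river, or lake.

D = b²−4ac = (-23)² − 4·32·19 = -1903
D < 0 ⇒ definite ⇒ every region one sign ⇒ single well

well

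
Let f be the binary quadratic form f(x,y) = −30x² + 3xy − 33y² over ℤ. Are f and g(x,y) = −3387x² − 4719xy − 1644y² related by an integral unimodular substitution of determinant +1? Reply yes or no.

D₁ = -3951, D₂ = -3951
f is negative-definite; reduce −f:
−f: reduced (well bottom): (30,-3,33) with a≤c, −a<b≤a
flip sign back: reduced form of f is (-30,3,-33)
g is negative-definite; reduce −g:
−g: translate: b→-2055 (≡4719 mod 6774), so (3387,4719,1644)→(3387,-2055,312)
−g: flip: (3387,-2055,312)→(312,2055,3387)
−g: translate: b→183 (≡2055 mod 624), so (312,2055,3387)→(312,183,30)
−g: flip: (312,183,30)→(30,-183,312)
−g: translate: b→-3 (≡-183 mod 60), so (30,-183,312)→(30,-3,33)
−g: reduced (well bottom): (30,-3,33) with a≤c, −a<b≤a
flip sign back: reduced form of g is (-30,3,-33)
reduced forms (-30, 3, -33) vs (-30, 3, -33) ⇒ equivalent

yes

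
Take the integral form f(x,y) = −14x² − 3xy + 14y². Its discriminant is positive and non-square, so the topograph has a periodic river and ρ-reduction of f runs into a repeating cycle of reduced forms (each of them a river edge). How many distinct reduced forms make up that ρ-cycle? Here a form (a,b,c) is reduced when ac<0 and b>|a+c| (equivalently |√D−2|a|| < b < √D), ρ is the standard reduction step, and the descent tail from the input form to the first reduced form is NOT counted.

D = 793, ⌊√D⌋ = 28
descent: ρ → (14,3,-14)  [lands on river]
river: ρ → (-14,25,3)
river: ρ → (3,23,-22)
river: ρ → (-22,21,4)
river: ρ → (4,27,-4)
river: ρ → (-4,21,22)
river: ρ → (22,23,-3)
river: ρ → (-3,25,14)
ρ-cycle length = 8 (tail of 1 descent step not counted)

8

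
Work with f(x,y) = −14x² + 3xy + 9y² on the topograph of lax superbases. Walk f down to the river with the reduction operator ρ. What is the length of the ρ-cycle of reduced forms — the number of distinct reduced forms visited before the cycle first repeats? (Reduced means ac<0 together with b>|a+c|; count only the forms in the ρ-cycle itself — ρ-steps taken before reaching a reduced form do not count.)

D = 513, ⌊√D⌋ = 22
descent: ρ → (9,15,-8)  [lands on river]
river: ρ → (-8,17,7)
river: ρ → (7,11,-14)
river: ρ → (-14,17,4)
river: ρ → (4,15,-18)
river: ρ → (-18,21,1)
river: ρ → (1,21,-18)
river: ρ → (-18,15,4)
river: ρ → (4,17,-14)
river: ρ → (-14,11,7)
river: ρ → (7,17,-8)
river: ρ → (-8,15,9)
river: ρ → (9,21,-2)
river: ρ → (-2,19,19)
river: ρ → (19,19,-2)
river: ρ → (-2,21,9)
ρ-cycle length = 16 (tail of 1 descent step not counted)

16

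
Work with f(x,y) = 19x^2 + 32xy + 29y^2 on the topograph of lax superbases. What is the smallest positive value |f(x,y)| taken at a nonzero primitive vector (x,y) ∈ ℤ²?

translate: b→-6 (≡32 mod 38), so (19,32,29)→(19,-6,16)
flip: (19,-6,16)→(16,6,19)
reduced (well bottom): (16,6,19) with a≤c, −a<b≤a
well minimum = a = 16

16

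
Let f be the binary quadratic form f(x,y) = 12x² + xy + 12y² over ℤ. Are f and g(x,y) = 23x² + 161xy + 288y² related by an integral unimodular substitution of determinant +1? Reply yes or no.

D₁ = -575, D₂ = -575
f: reduced (well bottom): (12,1,12) with a≤c, −a<b≤a
g: translate: b→23 (≡161 mod 46), so (23,161,288)→(23,23,12)
g: flip: (23,23,12)→(12,-23,23)
g: translate: b→1 (≡-23 mod 24), so (12,-23,23)→(12,1,12)
g: reduced (well bottom): (12,1,12) with a≤c, −a<b≤a
reduced forms (12, 1, 12) vs (12, 1, 12) ⇒ equivalent

yes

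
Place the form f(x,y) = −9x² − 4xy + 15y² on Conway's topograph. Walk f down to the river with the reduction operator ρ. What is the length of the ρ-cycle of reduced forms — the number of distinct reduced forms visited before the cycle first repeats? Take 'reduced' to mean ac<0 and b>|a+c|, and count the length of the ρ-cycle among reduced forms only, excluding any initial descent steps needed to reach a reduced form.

D = 556, ⌊√D⌋ = 23
descent: ρ → (15,4,-9)
descent: ρ → (-9,14,10)  [lands on river]
river: ρ → (10,6,-13)
river: ρ → (-13,20,3)
river: ρ → (3,22,-6)
river: ρ → (-6,14,15)
river: ρ → (15,16,-5)
river: ρ → (-5,14,18)
river: ρ → (18,22,-1)
river: ρ → (-1,22,18)
river: ρ → (18,14,-5)
river: ρ → (-5,16,15)
river: ρ → (15,14,-6)
river: ρ → (-6,22,3)
river: ρ → (3,20,-13)
river: ρ → (-13,6,10)
river: ρ → (10,14,-9)
river: ρ → (-9,22,2)
river: ρ → (2,22,-9)
ρ-cycle length = 18 (tail of 2 descent steps not counted)

18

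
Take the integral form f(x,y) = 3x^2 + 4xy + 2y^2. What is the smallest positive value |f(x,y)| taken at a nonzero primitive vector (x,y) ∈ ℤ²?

translate: b→-2 (≡4 mod 6), so (3,4,2)→(3,-2,1)
flip: (3,-2,1)→(1,2,3)
translate: b→0 (≡2 mod 2), so (1,2,3)→(1,0,2)
reduced (well bottom): (1,0,2) with a≤c, −a<b≤a
well minimum = a = 1

1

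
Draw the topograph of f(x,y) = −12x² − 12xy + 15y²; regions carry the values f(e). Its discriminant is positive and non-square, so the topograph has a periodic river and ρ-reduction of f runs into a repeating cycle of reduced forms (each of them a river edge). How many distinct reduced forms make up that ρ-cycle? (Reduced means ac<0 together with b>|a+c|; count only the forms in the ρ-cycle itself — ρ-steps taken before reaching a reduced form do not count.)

D = 864, ⌊√D⌋ = 29
descent: ρ → (15,12,-12)  [lands on river]
river: ρ → (-12,12,15)
river: ρ → (15,18,-9)
river: ρ → (-9,18,15)
ρ-cycle length = 4 (tail of 1 descent step not counted)

4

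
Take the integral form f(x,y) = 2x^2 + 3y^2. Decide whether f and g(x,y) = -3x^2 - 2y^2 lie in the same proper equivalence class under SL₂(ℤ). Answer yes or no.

D₁ = -24, D₂ = -24
f: reduced (well bottom): (2,0,3) with a≤c, −a<b≤a
g is negative-definite; reduce −g:
−g: flip: (3,0,2)→(2,0,3)
−g: reduced (well bottom): (2,0,3) with a≤c, −a<b≤a
flip sign back: reduced form of g is (-2,0,-3)
reduced forms (2, 0, 3) vs (-2, 0, -3) ⇒ inequivalent

no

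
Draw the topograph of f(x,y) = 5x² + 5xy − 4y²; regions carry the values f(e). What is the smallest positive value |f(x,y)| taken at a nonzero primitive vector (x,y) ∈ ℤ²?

river: ρ → (-4,3,6)
river: ρ → (6,9,-1)
river: ρ → (-1,9,6)
river: ρ → (6,3,-4)
river: ρ → (-4,5,5)
river: ρ → (5,5,-4)
closes: descent 0, river 6
min |a| on river = 1

1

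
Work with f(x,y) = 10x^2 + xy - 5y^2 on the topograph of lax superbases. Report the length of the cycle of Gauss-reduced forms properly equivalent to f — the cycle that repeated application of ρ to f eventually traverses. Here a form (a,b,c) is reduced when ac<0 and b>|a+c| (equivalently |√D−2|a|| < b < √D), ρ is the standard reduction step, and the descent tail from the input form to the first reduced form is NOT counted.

D = 201, ⌊√D⌋ = 14
descent: ρ → (-5,9,6)  [lands on river]
river: ρ → (6,3,-8)
river: ρ → (-8,13,1)
river: ρ → (1,13,-8)
river: ρ → (-8,3,6)
river: ρ → (6,9,-5)
river: ρ → (-5,11,4)
river: ρ → (4,13,-2)
river: ρ → (-2,11,10)
river: ρ → (10,9,-3)
river: ρ → (-3,9,10)
river: ρ → (10,11,-2)
river: ρ → (-2,13,4)
river: ρ → (4,11,-5)
ρ-cycle length = 14 (tail of 1 descent step not counted)

14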